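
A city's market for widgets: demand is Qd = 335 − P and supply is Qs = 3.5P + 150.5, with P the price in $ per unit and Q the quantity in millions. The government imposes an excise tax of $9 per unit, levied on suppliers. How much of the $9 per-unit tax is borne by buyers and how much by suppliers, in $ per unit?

Before the tax: set 335 − P = 3.5P + 150.5 → P* = $41, Q* = 294.
With the tax collected from suppliers, supply shifts: Qs = 3.5(P − 9) + 150.5.
Solving gives Q = 287 with buyers paying $48 and suppliers receiving $39 (the $9 wedge).
Burden on buyers: $7; on suppliers: $2. (They sum to $9.)
The less price-elastic side of the market bears the larger share of a per-unit tax.

Buyers bear $7 per unit; suppliers bear $2 per unit.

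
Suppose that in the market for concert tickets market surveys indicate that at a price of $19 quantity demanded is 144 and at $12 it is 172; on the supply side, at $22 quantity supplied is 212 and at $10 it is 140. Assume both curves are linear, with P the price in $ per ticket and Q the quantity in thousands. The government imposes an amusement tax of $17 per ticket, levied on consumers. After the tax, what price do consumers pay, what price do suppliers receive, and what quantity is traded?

Consumers pay $24.2; suppliers receive $7.2; quantity = 123.2.

Demand slope: (172 − 144)/(12 − 19) = -4, so Qd = 220 − 4P.
Supply slope: (140 − 212)/(10 − 22) = 6, so Qs = 6P + 80.
Before the tax: set 220 − 4P = 6P + 80 → P* = $14, Q* = 164.
With the tax collected from consumers, demand (in seller-price terms) shifts: Qd = 220 − 4(P + 17).
Solving gives Q = 123.2 with consumers paying $24.2 and suppliers receiving $7.2 (the $17 wedge).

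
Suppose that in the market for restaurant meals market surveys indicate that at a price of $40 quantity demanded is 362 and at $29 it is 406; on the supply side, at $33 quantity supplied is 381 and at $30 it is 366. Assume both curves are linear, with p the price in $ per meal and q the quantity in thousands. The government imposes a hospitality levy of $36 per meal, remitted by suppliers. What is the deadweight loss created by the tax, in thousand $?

Deadweight loss = $1440 thousand.

Demand slope: (406 − 362)/(29 − 40) = -4, so qd = 522 − 4p.
Supply slope: (366 − 381)/(30 − 33) = 5, so qs = 5p + 216.
Without the tax, 522 − 4p = 5p + 216 gives 9p = 306, so p* = $34 and q* = 386.
With the tax collected from suppliers, supply shifts: qs = 5(p − 36) + 216.
New equilibrium: buyers pay $54, suppliers receive $18, q = 306. (Wedge: pb − ps = 36.)
Quantity falls by |ΔQ| = |386 − 306| = 80.
DWL = ½ · t · |ΔQ| = ½ · 36 · 80 = $1440.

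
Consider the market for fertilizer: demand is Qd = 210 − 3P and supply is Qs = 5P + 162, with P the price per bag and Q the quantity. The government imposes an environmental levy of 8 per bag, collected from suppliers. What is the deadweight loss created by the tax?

Without the tax, 210 − 3P = 5P + 162 gives 8P = 48, so P* = 6 and Q* = 192.
With the tax collected from suppliers, supply shifts: Qs = 5(P − 8) + 162.
Solving gives Q = 177 with consumers paying 11 and suppliers receiving 3 (the 8 wedge).
Quantity falls by |ΔQ| = |192 − 177| = 15.
DWL = ½ · t · |ΔQ| = ½ · 8 · 15 = 60.

Deadweight loss = 60.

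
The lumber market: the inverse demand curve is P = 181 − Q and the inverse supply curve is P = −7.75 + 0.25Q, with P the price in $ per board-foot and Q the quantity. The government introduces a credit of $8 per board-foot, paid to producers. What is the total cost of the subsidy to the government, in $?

Rewrite in direct form: Qd = 181 − P and Qs = 4P + 31.
Without the subsidy, 181 − P = 4P + 31 gives 5P = 150, so P* = $30 and Q* = 151.
With a per-unit subsidy paid to producers, each receives P + 8 per unit sold, so supply becomes Qs = 4(P + 8) + 31.
New equilibrium: consumers pay $23.6, producers receive $31.6, Q = 157.4. (Wedge: Pb − Ps = −8.)
Outlay = t · Q = 8 · 157.4 = $1259.2.

Government outlay = $1259.2.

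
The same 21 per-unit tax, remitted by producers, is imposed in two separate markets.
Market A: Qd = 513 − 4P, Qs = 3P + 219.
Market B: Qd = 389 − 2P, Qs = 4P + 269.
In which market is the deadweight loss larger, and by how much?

Market A: pre-tax P* = 42, Q* = 345; post-tax Q = 309; deadweight loss = 378.
Market B: pre-tax P* = 20, Q* = 349; post-tax Q = 321; deadweight loss = 294.
Difference: 378 vs 294 → market A is larger by 84.

Market A, by 84.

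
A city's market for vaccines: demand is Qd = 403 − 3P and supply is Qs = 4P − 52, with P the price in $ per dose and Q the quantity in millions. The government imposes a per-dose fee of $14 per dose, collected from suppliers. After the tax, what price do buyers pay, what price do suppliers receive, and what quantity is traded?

Without the tax, 403 − 3P = 4P − 52 gives 7P = 455, so P* = $65 and Q* = 208.
With the tax collected from suppliers, supply shifts: Qs = 4(P − 14) − 52.
New equilibrium: buyers pay $73, suppliers receive $59, Q = 184. (Wedge: Pb − Ps = 14.)
The less price-elastic side of the market bears the larger share of a per-unit tax.

Buyers pay $73; suppliers receive $59; quantity = 184.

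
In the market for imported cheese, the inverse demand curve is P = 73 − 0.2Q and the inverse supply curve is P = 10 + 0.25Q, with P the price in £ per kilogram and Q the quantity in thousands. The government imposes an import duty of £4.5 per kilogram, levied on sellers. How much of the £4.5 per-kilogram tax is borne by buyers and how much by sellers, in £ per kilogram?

Buyers bear £2 per kilogram; sellers bear £2.5 per kilogram.

Inverting to Q(P) form: Qd = 365 − 5P; Qs = 4P − 40.
Before the tax: set 365 − 5P = 4P − 40 → P* = £45, Q* = 140.
With the tax collected from sellers, supply shifts: Qs = 4(P − 4.5) − 40.
Solving gives Q = 130 with buyers paying £47 and sellers receiving £42.5 (the £4.5 wedge).
Burden on buyers: £2; on sellers: £2.5. (They sum to £4.5.)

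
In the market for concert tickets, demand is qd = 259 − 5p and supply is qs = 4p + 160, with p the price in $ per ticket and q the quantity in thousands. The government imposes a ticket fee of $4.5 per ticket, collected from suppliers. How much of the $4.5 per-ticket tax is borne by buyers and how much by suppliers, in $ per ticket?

Without the tax, 259 − 5p = 4p + 160 gives 9p = 99, so p* = $11 and q* = 204.
With the tax collected from suppliers, supply shifts: qs = 4(p − 4.5) + 160.
Solving gives q = 194 with buyers paying $13 and suppliers receiving $8.5 (the $4.5 wedge).
Burden on buyers: $2; on suppliers: $2.5. (They sum to $4.5.)

Buyers bear $2 per ticket; suppliers bear $2.5 per ticket.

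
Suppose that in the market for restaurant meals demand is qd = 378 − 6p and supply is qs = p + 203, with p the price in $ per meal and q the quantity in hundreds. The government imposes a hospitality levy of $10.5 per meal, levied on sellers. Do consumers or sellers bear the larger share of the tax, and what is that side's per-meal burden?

Sellers bear the larger share: $9 per meal.

Without the tax, 378 − 6p = p + 203 gives 7p = 175, so p* = $25 and q* = 228.
With the tax collected from sellers, supply shifts: qs = (p − 10.5) + 203.
Solving gives q = 219 with consumers paying $26.5 and sellers receiving $16 (the $10.5 wedge).
Per-meal burden: consumers $1.5, sellers $9.
Sellers take the larger share because supply is less price-elastic here (demand slope 6 vs supply slope 1).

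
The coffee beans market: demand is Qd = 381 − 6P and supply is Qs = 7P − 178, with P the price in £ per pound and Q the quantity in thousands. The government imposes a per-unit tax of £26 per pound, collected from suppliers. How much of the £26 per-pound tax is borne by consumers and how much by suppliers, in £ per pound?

Consumers bear £14 per pound; suppliers bear £12 per pound.

Before the tax: set 381 − 6P = 7P − 178 → P* = £43, Q* = 123.
With the tax collected from suppliers, supply shifts: Qs = 7(P − 26) − 178.
Solving gives Q = 39 with consumers paying £57 and suppliers receiving £31 (the £26 wedge).
Burden on consumers: £14; on suppliers: £12. (They sum to £26.)
The less price-elastic side of the market bears the larger share of a per-unit tax.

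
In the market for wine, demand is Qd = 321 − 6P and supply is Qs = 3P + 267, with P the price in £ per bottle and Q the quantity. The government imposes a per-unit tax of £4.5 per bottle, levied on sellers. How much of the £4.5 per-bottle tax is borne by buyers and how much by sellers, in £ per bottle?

Buyers bear £1.5 per bottle; sellers bear £3 per bottle.

Without the tax, 321 − 6P = 3P + 267 gives 9P = 54, so P* = £6 and Q* = 285.
With the tax collected from sellers, supply shifts: Qs = 3(P − 4.5) + 267.
Solving gives Q = 276 with buyers paying £7.5 and sellers receiving £3 (the £4.5 wedge).
Burden on buyers: £1.5; on sellers: £3. (They sum to £4.5.)
The less price-elastic side of the market bears the larger share of a per-unit tax.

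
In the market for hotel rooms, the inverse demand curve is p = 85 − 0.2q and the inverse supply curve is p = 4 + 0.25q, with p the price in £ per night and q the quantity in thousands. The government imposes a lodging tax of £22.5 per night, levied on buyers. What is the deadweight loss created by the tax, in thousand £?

Inverting to q(p) form: qd = 425 − 5p; qs = 4p − 16.
Before the tax: set 425 − 5p = 4p − 16 → p* = £49, q* = 180.
With the tax collected from buyers, demand (in seller-price terms) shifts: qd = 425 − 5(p + 22.5).
New equilibrium: buyers pay £59, producers receive £36.5, q = 130. (Wedge: pb − ps = 22.5.)
Quantity falls by |ΔQ| = |180 − 130| = 50.
DWL = ½ · t · |ΔQ| = ½ · 22.5 · 50 = £562.5.

Deadweight loss = £562.5 thousand.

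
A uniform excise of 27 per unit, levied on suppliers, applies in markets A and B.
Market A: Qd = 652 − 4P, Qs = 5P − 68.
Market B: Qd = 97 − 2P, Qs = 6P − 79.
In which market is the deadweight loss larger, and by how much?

Market A: pre-tax P* = 80, Q* = 332; post-tax Q = 272; deadweight loss = 810.
Market B: pre-tax P* = 22, Q* = 53; post-tax Q = 12.5; deadweight loss = 546.75.
Difference: 810 vs 546.75 → market A is larger by 263.25.

Market A, by 263.25.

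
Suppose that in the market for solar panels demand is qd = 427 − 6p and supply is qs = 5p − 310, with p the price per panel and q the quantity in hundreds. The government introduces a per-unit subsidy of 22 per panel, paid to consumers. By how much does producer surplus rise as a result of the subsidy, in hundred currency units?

Without the subsidy, 427 − 6p = 5p − 310 gives 11p = 737, so p* = 67 and q* = 25.
With a per-unit subsidy paid to consumers, each effectively pays p − 22, so demand becomes qd = 427 − 6(p − 22).
Solving gives q = 85 with consumers paying 57 and suppliers receiving 79 (the 22 wedge).
ΔPS is the trapezoid between Q = 85 and Q = 25 of height 12: ½ · (25 + 85) · 12 = 660.

Producer surplus rises by 660 hundred.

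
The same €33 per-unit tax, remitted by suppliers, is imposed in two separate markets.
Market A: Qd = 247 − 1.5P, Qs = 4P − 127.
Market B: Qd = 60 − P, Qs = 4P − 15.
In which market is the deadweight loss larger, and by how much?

Market A: pre-tax P* = €68, Q* = 145; post-tax Q = 109; deadweight loss = €594.
Market B: pre-tax P* = €15, Q* = 45; post-tax Q = 18.6; deadweight loss = €435.6.
Difference: €594 vs €435.6 → market A is larger by €158.4.

Market A, by €158.4.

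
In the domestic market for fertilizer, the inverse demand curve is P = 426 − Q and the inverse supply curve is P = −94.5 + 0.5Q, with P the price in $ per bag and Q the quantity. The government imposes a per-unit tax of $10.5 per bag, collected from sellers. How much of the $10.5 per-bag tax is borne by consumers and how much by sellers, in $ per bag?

Inverting to Q(P) form: Qd = 426 − P; Qs = 2P + 189.
Before the tax: set 426 − P = 2P + 189 → P* = $79, Q* = 347.
With the tax collected from sellers, supply shifts: Qs = 2(P − 10.5) + 189.
Solving gives Q = 340 with consumers paying $86 and sellers receiving $75.5 (the $10.5 wedge).
Burden on consumers: $7; on sellers: $3.5. (They sum to $10.5.)

Consumers bear $7 per bag; sellers bear $3.5 per bag.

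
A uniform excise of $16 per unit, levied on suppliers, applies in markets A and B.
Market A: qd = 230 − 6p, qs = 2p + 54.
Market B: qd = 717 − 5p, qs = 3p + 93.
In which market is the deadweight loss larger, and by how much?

Market A: pre-tax p* = $22, q* = 98; post-tax q = 74; deadweight loss = $192.
Market B: pre-tax p* = $78, q* = 327; post-tax q = 297; deadweight loss = $240.
Difference: $192 vs $240 → market B is larger by $48.

Market B, by $48.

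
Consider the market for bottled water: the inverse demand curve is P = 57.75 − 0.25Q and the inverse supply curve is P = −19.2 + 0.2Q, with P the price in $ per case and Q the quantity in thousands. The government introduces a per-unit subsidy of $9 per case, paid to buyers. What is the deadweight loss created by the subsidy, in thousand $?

Deadweight loss = $90 thousand.

Rewrite in direct form: Qd = 231 − 4P and Qs = 5P + 96.
Before the subsidy: set 231 − 4P = 5P + 96 → P* = $15, Q* = 171.
With a per-unit subsidy paid to buyers, each effectively pays P − 9, so demand becomes Qd = 231 − 4(P − 9).
New equilibrium: buyers pay $10, sellers receive $19, Q = 191. (Wedge: Pb − Ps = −9.)
Quantity rises by |ΔQ| = |171 − 191| = 20.
DWL = ½ · t · |ΔQ| = ½ · 9 · 20 = $90.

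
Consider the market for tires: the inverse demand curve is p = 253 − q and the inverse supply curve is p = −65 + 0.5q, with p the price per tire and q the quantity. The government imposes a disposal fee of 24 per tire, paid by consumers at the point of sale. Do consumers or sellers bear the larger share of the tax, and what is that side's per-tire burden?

Rewrite in direct form: qd = 253 − p and qs = 2p + 130.
Without the tax, 253 − p = 2p + 130 gives 3p = 123, so p* = 41 and q* = 212.
With the tax collected from consumers, demand (in seller-price terms) shifts: qd = 253 − (p + 24).
New equilibrium: consumers pay 57, sellers receive 33, q = 196. (Wedge: pb − ps = 24.)
Per-tire burden: consumers 16, sellers 8.
Consumers take the larger share because demand is less price-elastic here (demand slope 1 vs supply slope 2).
The less price-elastic side of the market bears the larger share of a per-unit tax.

Consumers bear the larger share: 16 per tire.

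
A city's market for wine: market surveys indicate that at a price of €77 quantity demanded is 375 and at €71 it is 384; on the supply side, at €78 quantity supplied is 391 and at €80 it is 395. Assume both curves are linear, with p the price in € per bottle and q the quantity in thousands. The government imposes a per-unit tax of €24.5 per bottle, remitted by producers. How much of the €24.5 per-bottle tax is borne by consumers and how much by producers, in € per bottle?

Consumers bear €14 per bottle; producers bear €10.5 per bottle.

Demand slope: (384 − 375)/(71 − 77) = -1.5, so qd = 490.5 − 1.5p.
Supply slope: (395 − 391)/(80 − 78) = 2, so qs = 2p + 235.
Without the tax, 490.5 − 1.5p = 2p + 235 gives 3.5p = 255.5, so p* = €73 and q* = 381.
With the tax collected from producers, supply shifts: qs = 2(p − 24.5) + 235.
New equilibrium: consumers pay €87, producers receive €62.5, q = 360. (Wedge: pb − ps = 24.5.)
Burden on consumers: €14; on producers: €10.5. (They sum to €24.5.)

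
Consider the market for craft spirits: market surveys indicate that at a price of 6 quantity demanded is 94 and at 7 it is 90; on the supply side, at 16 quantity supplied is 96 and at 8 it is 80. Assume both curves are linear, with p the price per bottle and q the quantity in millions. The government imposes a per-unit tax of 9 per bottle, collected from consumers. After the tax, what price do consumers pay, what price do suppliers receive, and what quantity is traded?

Demand slope: (90 − 94)/(7 − 6) = -4, so qd = 118 − 4p.
Supply slope: (80 − 96)/(8 − 16) = 2, so qs = 2p + 64.
Before the tax: set 118 − 4p = 2p + 64 → p* = 9, q* = 82.
With the tax collected from consumers, demand (in seller-price terms) shifts: qd = 118 − 4(p + 9).
New equilibrium: consumers pay 12, suppliers receive 3, q = 70. (Wedge: pb − ps = 9.)
The less price-elastic side of the market bears the larger share of a per-unit tax.

Consumers pay 12; suppliers receive 3; quantity = 70.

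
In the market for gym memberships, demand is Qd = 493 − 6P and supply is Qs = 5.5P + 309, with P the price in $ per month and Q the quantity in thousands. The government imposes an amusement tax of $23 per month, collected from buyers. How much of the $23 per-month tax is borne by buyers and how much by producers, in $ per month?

Before the tax: set 493 − 6P = 5.5P + 309 → P* = $16, Q* = 397.
With the tax collected from buyers, demand (in seller-price terms) shifts: Qd = 493 − 6(P + 23).
Solving gives Q = 331 with buyers paying $27 and producers receiving $4 (the $23 wedge).
Burden on buyers: $11; on producers: $12. (They sum to $23.)
The less price-elastic side of the market bears the larger share of a per-unit tax.

Buyers bear $11 per month; producers bear $12 per month.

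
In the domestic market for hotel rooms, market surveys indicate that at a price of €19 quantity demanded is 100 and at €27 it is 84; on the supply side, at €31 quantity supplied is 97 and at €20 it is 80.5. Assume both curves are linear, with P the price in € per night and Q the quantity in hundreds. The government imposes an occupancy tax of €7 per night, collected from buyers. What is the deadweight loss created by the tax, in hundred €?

Demand slope: (84 − 100)/(27 − 19) = -2, so Qd = 138 − 2P.
Supply slope: (80.5 − 97)/(20 − 31) = 1.5, so Qs = 1.5P + 50.5.
Before the tax: set 138 − 2P = 1.5P + 50.5 → P* = €25, Q* = 88.
With the tax collected from buyers, demand (in seller-price terms) shifts: Qd = 138 − 2(P + 7).
Solving gives Q = 82 with buyers paying €28 and suppliers receiving €21 (the €7 wedge).
Quantity falls by |ΔQ| = |88 − 82| = 6.
DWL = ½ · t · |ΔQ| = ½ · 7 · 6 = €21.

Deadweight loss = €21 hundred.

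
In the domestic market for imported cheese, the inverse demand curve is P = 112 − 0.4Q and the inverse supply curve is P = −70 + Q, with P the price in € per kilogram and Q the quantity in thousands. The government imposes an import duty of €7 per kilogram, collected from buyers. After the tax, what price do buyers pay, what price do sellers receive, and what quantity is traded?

Rewrite in direct form: Qd = 280 − 2.5P and Qs = P + 70.
Before the tax: set 280 − 2.5P = P + 70 → P* = €60, Q* = 130.
With the tax collected from buyers, demand (in seller-price terms) shifts: Qd = 280 − 2.5(P + 7).
Solving gives Q = 125 with buyers paying €62 and sellers receiving €55 (the €7 wedge).

Buyers pay €62; sellers receive €55; quantity = 125.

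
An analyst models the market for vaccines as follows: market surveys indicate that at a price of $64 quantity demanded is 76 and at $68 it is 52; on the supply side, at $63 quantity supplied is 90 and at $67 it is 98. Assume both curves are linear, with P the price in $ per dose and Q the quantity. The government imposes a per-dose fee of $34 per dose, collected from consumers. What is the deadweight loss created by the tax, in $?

Demand slope: (52 − 76)/(68 − 64) = -6, so Qd = 460 − 6P.
Supply slope: (98 − 90)/(67 − 63) = 2, so Qs = 2P − 36.
Without the tax, 460 − 6P = 2P − 36 gives 8P = 496, so P* = $62 and Q* = 88.
With the tax collected from consumers, demand (in seller-price terms) shifts: Qd = 460 − 6(P + 34).
Solving gives Q = 37 with consumers paying $70.5 and sellers receiving $36.5 (the $34 wedge).
Quantity falls by |ΔQ| = |88 − 37| = 51.
DWL = ½ · t · |ΔQ| = ½ · 34 · 51 = $867.

Deadweight loss = $867.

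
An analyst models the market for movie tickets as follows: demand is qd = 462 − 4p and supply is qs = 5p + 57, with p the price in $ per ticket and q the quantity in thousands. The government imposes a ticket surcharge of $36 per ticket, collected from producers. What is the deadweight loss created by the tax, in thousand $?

Deadweight loss = $1440 thousand.

Before the tax: set 462 − 4p = 5p + 57 → p* = $45, q* = 282.
With the tax collected from producers, supply shifts: qs = 5(p − 36) + 57.
New equilibrium: buyers pay $65, producers receive $29, q = 202. (Wedge: pb − ps = 36.)
Quantity falls by |ΔQ| = |282 − 202| = 80.
DWL = ½ · t · |ΔQ| = ½ · 36 · 80 = $1440.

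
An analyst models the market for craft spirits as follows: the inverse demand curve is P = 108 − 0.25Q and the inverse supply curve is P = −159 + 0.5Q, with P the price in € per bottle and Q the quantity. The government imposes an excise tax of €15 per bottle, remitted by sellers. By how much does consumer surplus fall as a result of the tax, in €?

Rewrite in direct form: Qd = 432 − 4P and Qs = 2P + 318.
Without the tax, 432 − 4P = 2P + 318 gives 6P = 114, so P* = €19 and Q* = 356.
With the tax collected from sellers, supply shifts: Qs = 2(P − 15) + 318.
Solving gives Q = 336 with buyers paying €24 and sellers receiving €9 (the €15 wedge).
ΔCS is the trapezoid between Q = 336 and Q = 356 of height €5: ½ · (356 + 336) · 5 = €1730.

Consumer surplus falls by €1730.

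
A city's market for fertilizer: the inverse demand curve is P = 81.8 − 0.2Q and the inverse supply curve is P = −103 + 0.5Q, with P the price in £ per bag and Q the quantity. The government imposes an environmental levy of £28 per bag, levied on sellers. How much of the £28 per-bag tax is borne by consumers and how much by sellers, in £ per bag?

Rewrite in direct form: Qd = 409 − 5P and Qs = 2P + 206.
Before the tax: set 409 − 5P = 2P + 206 → P* = £29, Q* = 264.
With the tax collected from sellers, supply shifts: Qs = 2(P − 28) + 206.
New equilibrium: consumers pay £37, sellers receive £9, Q = 224. (Wedge: Pb − Ps = 28.)
Burden on consumers: £8; on sellers: £20. (They sum to £28.)
The less price-elastic side of the market bears the larger share of a per-unit tax.

Consumers bear £8 per bag; sellers bear £20 per bag.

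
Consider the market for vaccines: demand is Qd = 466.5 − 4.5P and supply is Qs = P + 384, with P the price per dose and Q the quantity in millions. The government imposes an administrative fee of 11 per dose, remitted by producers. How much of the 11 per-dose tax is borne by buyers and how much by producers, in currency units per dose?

Before the tax: set 466.5 − 4.5P = P + 384 → P* = 15, Q* = 399.
With the tax collected from producers, supply shifts: Qs = (P − 11) + 384.
Solving gives Q = 390 with buyers paying 17 and producers receiving 6 (the 11 wedge).
Burden on buyers: 2; on producers: 9. (They sum to 11.)
The less price-elastic side of the market bears the larger share of a per-unit tax.

Buyers bear 2 per dose; producers bear 9 per dose.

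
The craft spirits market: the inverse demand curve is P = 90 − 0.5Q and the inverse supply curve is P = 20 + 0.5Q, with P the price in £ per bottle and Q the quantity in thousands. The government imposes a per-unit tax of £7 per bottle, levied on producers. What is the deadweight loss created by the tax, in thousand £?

Rewrite in direct form: Qd = 180 − 2P and Qs = 2P − 40.
Without the tax, 180 − 2P = 2P − 40 gives 4P = 220, so P* = £55 and Q* = 70.
With the tax collected from producers, supply shifts: Qs = 2(P − 7) − 40.
New equilibrium: buyers pay £58.5, producers receive £51.5, Q = 63. (Wedge: Pb − Ps = 7.)
Quantity falls by |ΔQ| = |70 − 63| = 7.
DWL = ½ · t · |ΔQ| = ½ · 7 · 7 = £24.5.

Deadweight loss = £24.5 thousand.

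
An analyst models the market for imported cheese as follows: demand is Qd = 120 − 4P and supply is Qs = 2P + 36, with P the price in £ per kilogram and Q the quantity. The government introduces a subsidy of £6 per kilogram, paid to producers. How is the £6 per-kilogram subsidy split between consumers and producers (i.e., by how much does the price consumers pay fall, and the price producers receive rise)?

Without the subsidy, 120 − 4P = 2P + 36 gives 6P = 84, so P* = £14 and Q* = 64.
With a per-unit subsidy paid to producers, each receives P + 6 per unit sold, so supply becomes Qs = 2(P + 6) + 36.
New equilibrium: consumers pay £12, producers receive £18, Q = 72. (Wedge: Pb − Ps = −6.)
Gain to consumers: £2; to producers: £4. (They sum to £6.)

Consumers gain £2 per kilogram; producers gain £4 per kilogram.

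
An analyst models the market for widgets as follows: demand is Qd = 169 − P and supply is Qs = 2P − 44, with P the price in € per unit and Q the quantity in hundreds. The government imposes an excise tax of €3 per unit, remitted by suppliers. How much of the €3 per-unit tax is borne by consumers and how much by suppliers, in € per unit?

Before the tax: set 169 − P = 2P − 44 → P* = €71, Q* = 98.
With the tax collected from suppliers, supply shifts: Qs = 2(P − 3) − 44.
New equilibrium: consumers pay €73, suppliers receive €70, Q = 96. (Wedge: Pb − Ps = 3.)
Burden on consumers: €2; on suppliers: €1. (They sum to €3.)

Consumers bear €2 per unit; suppliers bear €1 per unit.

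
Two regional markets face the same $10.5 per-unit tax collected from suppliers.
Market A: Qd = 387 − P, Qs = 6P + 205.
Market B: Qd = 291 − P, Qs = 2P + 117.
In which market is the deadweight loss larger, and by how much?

Market A, by $10.5.

Market A: pre-tax P* = $26, Q* = 361; post-tax Q = 352; deadweight loss = $47.25.
Market B: pre-tax P* = $58, Q* = 233; post-tax Q = 226; deadweight loss = $36.75.
Difference: $47.25 vs $36.75 → market A is larger by $10.5.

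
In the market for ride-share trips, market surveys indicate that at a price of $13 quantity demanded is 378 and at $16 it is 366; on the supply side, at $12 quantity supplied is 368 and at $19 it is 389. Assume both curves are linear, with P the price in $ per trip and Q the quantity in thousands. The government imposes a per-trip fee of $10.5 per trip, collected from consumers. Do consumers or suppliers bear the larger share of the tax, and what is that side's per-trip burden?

Suppliers bear the larger share: $6 per trip.

Demand slope: (366 − 378)/(16 − 13) = -4, so Qd = 430 − 4P.
Supply slope: (389 − 368)/(19 − 12) = 3, so Qs = 3P + 332.
Before the tax: set 430 − 4P = 3P + 332 → P* = $14, Q* = 374.
With the tax collected from consumers, demand (in seller-price terms) shifts: Qd = 430 − 4(P + 10.5).
New equilibrium: consumers pay $18.5, suppliers receive $8, Q = 356. (Wedge: Pb − Ps = 10.5.)
Per-trip burden: consumers $4.5, suppliers $6.
Suppliers take the larger share because supply is less price-elastic here (demand slope 4 vs supply slope 3).
The less price-elastic side of the market bears the larger share of a per-unit tax.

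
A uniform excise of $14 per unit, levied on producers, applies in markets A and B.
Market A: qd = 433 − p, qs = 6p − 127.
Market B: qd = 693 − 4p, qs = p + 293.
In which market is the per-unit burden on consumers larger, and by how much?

Market A: pre-tax p* = $80, q* = 353; post-tax q = 341; per-unit burden on consumers = $12.
Market B: pre-tax p* = $80, q* = 373; post-tax q = 361.8; per-unit burden on consumers = $2.8.
Difference: $12 vs $2.8 → market A is larger by $9.2.

Market A, by $9.2.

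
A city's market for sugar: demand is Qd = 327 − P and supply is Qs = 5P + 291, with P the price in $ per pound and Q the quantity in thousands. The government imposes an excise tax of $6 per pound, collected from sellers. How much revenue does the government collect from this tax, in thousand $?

Tax revenue = $1896 thousand.

Without the tax, 327 − P = 5P + 291 gives 6P = 36, so P* = $6 and Q* = 321.
With the tax collected from sellers, supply shifts: Qs = 5(P − 6) + 291.
New equilibrium: buyers pay $11, sellers receive $5, Q = 316. (Wedge: Pb − Ps = 6.)
Revenue = t · Q = 6 · 316 = $1896.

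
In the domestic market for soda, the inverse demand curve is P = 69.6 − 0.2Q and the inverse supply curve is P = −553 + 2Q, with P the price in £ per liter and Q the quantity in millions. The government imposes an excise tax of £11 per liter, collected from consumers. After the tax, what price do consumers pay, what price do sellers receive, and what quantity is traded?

Consumers pay £14; sellers receive £3; quantity = 278.

Rewrite in direct form: Qd = 348 − 5P and Qs = 0.5P + 276.5.
Before the tax: set 348 − 5P = 0.5P + 276.5 → P* = £13, Q* = 283.
With the tax collected from consumers, demand (in seller-price terms) shifts: Qd = 348 − 5(P + 11).
New equilibrium: consumers pay £14, sellers receive £3, Q = 278. (Wedge: Pb − Ps = 11.)
The less price-elastic side of the market bears the larger share of a per-unit tax.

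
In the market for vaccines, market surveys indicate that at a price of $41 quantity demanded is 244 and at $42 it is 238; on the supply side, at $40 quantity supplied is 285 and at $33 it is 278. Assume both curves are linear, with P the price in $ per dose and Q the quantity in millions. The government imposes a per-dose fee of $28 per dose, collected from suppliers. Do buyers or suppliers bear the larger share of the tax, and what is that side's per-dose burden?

Suppliers bear the larger share: $24 per dose.

Demand slope: (238 − 244)/(42 − 41) = -6, so Qd = 490 − 6P.
Supply slope: (278 − 285)/(33 − 40) = 1, so Qs = P + 245.
Without the tax, 490 − 6P = P + 245 gives 7P = 245, so P* = $35 and Q* = 280.
With the tax collected from suppliers, supply shifts: Qs = (P − 28) + 245.
New equilibrium: buyers pay $39, suppliers receive $11, Q = 256. (Wedge: Pb − Ps = 28.)
Per-dose burden: buyers $4, suppliers $24.
Suppliers take the larger share because supply is less price-elastic here (demand slope 6 vs supply slope 1).
The less price-elastic side of the market bears the larger share of a per-unit tax.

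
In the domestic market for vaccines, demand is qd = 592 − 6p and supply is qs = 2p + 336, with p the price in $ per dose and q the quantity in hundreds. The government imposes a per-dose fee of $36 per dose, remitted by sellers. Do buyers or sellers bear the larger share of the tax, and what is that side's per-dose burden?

Sellers bear the larger share: $27 per dose.

Without the tax, 592 − 6p = 2p + 336 gives 8p = 256, so p* = $32 and q* = 400.
With the tax collected from sellers, supply shifts: qs = 2(p − 36) + 336.
New equilibrium: buyers pay $41, sellers receive $5, q = 346. (Wedge: pb − ps = 36.)
Per-dose burden: buyers $9, sellers $27.
Sellers take the larger share because supply is less price-elastic here (demand slope 6 vs supply slope 2).
The less price-elastic side of the market bears the larger share of a per-unit tax.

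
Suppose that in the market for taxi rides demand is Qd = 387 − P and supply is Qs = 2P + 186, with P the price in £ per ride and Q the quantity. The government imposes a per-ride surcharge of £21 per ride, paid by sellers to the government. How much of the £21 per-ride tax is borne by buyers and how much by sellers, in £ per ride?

Before the tax: set 387 − P = 2P + 186 → P* = £67, Q* = 320.
With the tax collected from sellers, supply shifts: Qs = 2(P − 21) + 186.
Solving gives Q = 306 with buyers paying £81 and sellers receiving £60 (the £21 wedge).
Burden on buyers: £14; on sellers: £7. (They sum to £21.)

Buyers bear £14 per ride; sellers bear £7 per ride.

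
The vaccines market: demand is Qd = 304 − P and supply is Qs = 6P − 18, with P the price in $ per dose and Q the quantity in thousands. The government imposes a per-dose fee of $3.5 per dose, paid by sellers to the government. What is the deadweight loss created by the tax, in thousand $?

Without the tax, 304 − P = 6P − 18 gives 7P = 322, so P* = $46 and Q* = 258.
With the tax collected from sellers, supply shifts: Qs = 6(P − 3.5) − 18.
Solving gives Q = 255 with consumers paying $49 and sellers receiving $45.5 (the $3.5 wedge).
Quantity falls by |ΔQ| = |258 − 255| = 3.
DWL = ½ · t · |ΔQ| = ½ · 3.5 · 3 = $5.25.

Deadweight loss = $5.25 thousand.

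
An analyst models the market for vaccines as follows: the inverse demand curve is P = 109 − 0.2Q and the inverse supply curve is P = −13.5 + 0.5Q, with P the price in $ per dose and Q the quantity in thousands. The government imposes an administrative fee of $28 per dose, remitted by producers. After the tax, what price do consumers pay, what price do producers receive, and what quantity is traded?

Consumers pay $82; producers receive $54; quantity = 135.

Inverting to Q(P) form: Qd = 545 − 5P; Qs = 2P + 27.
Without the tax, 545 − 5P = 2P + 27 gives 7P = 518, so P* = $74 and Q* = 175.
With the tax collected from producers, supply shifts: Qs = 2(P − 28) + 27.
New equilibrium: consumers pay $82, producers receive $54, Q = 135. (Wedge: Pb − Ps = 28.)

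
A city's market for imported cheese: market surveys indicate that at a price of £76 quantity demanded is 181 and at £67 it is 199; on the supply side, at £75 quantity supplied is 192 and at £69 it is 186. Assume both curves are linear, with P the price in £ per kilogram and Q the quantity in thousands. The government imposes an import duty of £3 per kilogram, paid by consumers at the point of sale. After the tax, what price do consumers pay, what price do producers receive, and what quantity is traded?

Demand slope: (199 − 181)/(67 − 76) = -2, so Qd = 333 − 2P.
Supply slope: (186 − 192)/(69 − 75) = 1, so Qs = P + 117.
Before the tax: set 333 − 2P = P + 117 → P* = £72, Q* = 189.
With the tax collected from consumers, demand (in seller-price terms) shifts: Qd = 333 − 2(P + 3).
Solving gives Q = 187 with consumers paying £73 and producers receiving £70 (the £3 wedge).

Consumers pay £73; producers receive £70; quantity = 187.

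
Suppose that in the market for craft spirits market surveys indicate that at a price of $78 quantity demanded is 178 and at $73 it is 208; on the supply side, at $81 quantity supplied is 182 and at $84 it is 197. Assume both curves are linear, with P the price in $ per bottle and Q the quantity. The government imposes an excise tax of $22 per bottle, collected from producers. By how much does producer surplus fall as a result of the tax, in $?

Demand slope: (208 − 178)/(73 − 78) = -6, so Qd = 646 − 6P.
Supply slope: (197 − 182)/(84 − 81) = 5, so Qs = 5P − 223.
Without the tax, 646 − 6P = 5P − 223 gives 11P = 869, so P* = $79 and Q* = 172.
With the tax collected from producers, supply shifts: Qs = 5(P − 22) − 223.
New equilibrium: buyers pay $89, producers receive $67, Q = 112. (Wedge: Pb − Ps = 22.)
ΔPS is the trapezoid between Q = 112 and Q = 172 of height $12: ½ · (172 + 112) · 12 = $1704.

Producer surplus falls by $1704.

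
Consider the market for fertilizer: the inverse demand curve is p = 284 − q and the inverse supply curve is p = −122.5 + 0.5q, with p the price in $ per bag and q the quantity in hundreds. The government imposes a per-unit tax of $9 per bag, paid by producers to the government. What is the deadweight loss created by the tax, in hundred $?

Rewrite in direct form: qd = 284 − p and qs = 2p + 245.
Before the tax: set 284 − p = 2p + 245 → p* = $13, q* = 271.
With the tax collected from producers, supply shifts: qs = 2(p − 9) + 245.
Solving gives q = 265 with buyers paying $19 and producers receiving $10 (the $9 wedge).
Quantity falls by |ΔQ| = |271 − 265| = 6.
DWL = ½ · t · |ΔQ| = ½ · 9 · 6 = $27.

Deadweight loss = $27 hundred.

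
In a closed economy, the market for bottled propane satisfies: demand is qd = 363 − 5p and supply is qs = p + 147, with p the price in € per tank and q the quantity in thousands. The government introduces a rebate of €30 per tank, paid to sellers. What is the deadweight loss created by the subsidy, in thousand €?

Before the subsidy: set 363 − 5p = p + 147 → p* = €36, q* = 183.
With a per-unit subsidy paid to sellers, each receives p + 30 per unit sold, so supply becomes qs = (p + 30) + 147.
Solving gives q = 208 with consumers paying €31 and sellers receiving €61 (the €30 wedge).
Quantity rises by |ΔQ| = |183 − 208| = 25.
DWL = ½ · t · |ΔQ| = ½ · 30 · 25 = €375.

Deadweight loss = €375 thousand.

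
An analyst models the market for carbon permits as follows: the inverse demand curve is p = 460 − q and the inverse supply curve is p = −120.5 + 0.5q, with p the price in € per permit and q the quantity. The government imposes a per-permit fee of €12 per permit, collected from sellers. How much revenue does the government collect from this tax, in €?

Tax revenue = €4548.

Inverting to q(p) form: qd = 460 − p; qs = 2p + 241.
Before the tax: set 460 − p = 2p + 241 → p* = €73, q* = 387.
With the tax collected from sellers, supply shifts: qs = 2(p − 12) + 241.
Solving gives q = 379 with consumers paying €81 and sellers receiving €69 (the €12 wedge).
Revenue = t · Q = 12 · 379 = €4548.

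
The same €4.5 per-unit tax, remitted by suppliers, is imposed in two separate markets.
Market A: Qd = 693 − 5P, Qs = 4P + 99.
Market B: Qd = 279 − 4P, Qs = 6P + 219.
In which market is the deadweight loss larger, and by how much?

Market A: pre-tax P* = €66, Q* = 363; post-tax Q = 353; deadweight loss = €22.5.
Market B: pre-tax P* = €6, Q* = 255; post-tax Q = 244.2; deadweight loss = €24.3.
Difference: €22.5 vs €24.3 → market B is larger by €1.8.

Market B, by €1.8.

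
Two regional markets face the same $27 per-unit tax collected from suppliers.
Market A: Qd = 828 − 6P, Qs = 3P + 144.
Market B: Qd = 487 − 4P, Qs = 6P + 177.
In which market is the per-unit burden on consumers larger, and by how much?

Market B, by $7.2.

Market A: pre-tax P* = $76, Q* = 372; post-tax Q = 318; per-unit burden on consumers = $9.
Market B: pre-tax P* = $31, Q* = 363; post-tax Q = 298.2; per-unit burden on consumers = $16.2.
Difference: $9 vs $16.2 → market B is larger by $7.2.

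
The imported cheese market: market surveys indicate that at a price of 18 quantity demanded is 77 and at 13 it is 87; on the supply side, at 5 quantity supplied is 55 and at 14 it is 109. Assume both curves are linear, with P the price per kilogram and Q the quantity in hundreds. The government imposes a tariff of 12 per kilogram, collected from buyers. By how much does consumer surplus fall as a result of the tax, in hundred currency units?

Demand slope: (87 − 77)/(13 − 18) = -2, so Qd = 113 − 2P.
Supply slope: (109 − 55)/(14 − 5) = 6, so Qs = 6P + 25.
Without the tax, 113 − 2P = 6P + 25 gives 8P = 88, so P* = 11 and Q* = 91.
With the tax collected from buyers, demand (in seller-price terms) shifts: Qd = 113 − 2(P + 12).
Solving gives Q = 73 with buyers paying 20 and producers receiving 8 (the 12 wedge).
ΔCS is the trapezoid between Q = 73 and Q = 91 of height 9: ½ · (91 + 73) · 9 = 738.

Consumer surplus falls by 738 hundred.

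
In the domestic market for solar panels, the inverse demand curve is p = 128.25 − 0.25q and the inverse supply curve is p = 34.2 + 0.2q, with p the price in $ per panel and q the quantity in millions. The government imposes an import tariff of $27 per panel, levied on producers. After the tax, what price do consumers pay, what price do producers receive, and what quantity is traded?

Consumers pay $91; producers receive $64; quantity = 149.

Rewrite in direct form: qd = 513 − 4p and qs = 5p − 171.
Without the tax, 513 − 4p = 5p − 171 gives 9p = 684, so p* = $76 and q* = 209.
With the tax collected from producers, supply shifts: qs = 5(p − 27) − 171.
New equilibrium: consumers pay $91, producers receive $64, q = 149. (Wedge: pb − ps = 27.)
The less price-elastic side of the market bears the larger share of a per-unit tax.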